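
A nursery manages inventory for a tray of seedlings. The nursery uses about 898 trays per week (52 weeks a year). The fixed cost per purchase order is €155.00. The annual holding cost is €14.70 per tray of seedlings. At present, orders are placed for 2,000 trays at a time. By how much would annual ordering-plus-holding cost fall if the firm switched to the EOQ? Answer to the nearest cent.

Annual demand D = 898 × 52 = 46,696.
EOQ = √(2DS/H) = √(2 × 46,696 × 155 / 14.7) ≈ 992.34.
Cost at Q* = (D/Q*)S + (Q*/2)H = √(2DSH) ≈ €14,587.45.
Cost at Q = 2,000: (46,696/2,000)×155 + (2,000/2)×14.7 = €3,618.94 + €14,700.00 = €18,318.94.
Excess = €18,318.94 − €14,587.45 = €3,731.49.

Extra cost ≈ €3,731.49 per year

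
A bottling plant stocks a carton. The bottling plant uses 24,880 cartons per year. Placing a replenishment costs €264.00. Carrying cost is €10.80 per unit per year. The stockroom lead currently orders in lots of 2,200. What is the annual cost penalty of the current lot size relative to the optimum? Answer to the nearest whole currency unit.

Extra cost ≈ €2,954 per year

EOQ = √(2DS/H) = √(2 × 24,880 × 264 / 10.8) ≈ 1102.89.
Cost at Q* = (D/Q*)S + (Q*/2)H = √(2DSH) ≈ €11,911.16.
Cost at Q = 2,200: (24,880/2,200)×264 + (2,200/2)×10.8 = €2,985.60 + €11,880.00 = €14,865.60.
Excess = €14,865.60 − €11,911.16 = €2,954.44.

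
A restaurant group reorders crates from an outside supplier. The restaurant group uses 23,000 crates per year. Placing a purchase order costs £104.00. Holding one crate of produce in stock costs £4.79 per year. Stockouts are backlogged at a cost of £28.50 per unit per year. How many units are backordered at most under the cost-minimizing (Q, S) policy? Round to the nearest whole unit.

S* ≈ 155 crates

With planned backorders, Q* = √(2DS/H) · √((H+B)/B).
√(2DS/H) = √(2 × 23,000 × 104 / 4.79) = 999.373.
√((H+B)/B) = √((4.79+28.5)/28.5) = 1.0808.
Q* ≈ 1080.096.
S* = Q* · H/(H+B) = 1080.096 × 4.79/33.29 ≈ 155.412.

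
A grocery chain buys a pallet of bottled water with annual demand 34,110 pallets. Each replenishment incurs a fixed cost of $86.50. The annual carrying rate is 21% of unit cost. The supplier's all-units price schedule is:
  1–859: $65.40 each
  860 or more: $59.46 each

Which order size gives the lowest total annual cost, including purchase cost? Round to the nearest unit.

Holding cost per unit per year at price C is H = 0.21·C.
Evaluate total cost at each tier's feasible EOQ or, if the EOQ is below the tier, at the tier's minimum quantity.
EOQ at $65.40 = 655.5 (feasible in tier 1): TC = 34,110×$65.40 + (34,110/655.5)×86.5 + (655.5/2)×0.21×$65.40 = $2,239,796.49.
EOQ at $59.46 = 687.5 < 860, so use break Q=860: TC = 34,110×$59.46 + (34,110/860.0)×86.5 + (860.0/2)×0.21×$59.46 = $2,036,980.67.
Lowest total cost is $2,036,980.67 at Q = 860.0.

Q* ≈ 860 pallets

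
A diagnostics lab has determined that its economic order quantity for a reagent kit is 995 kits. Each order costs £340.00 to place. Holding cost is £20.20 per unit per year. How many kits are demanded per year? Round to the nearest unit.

D ≈ 29,410 kits per year

Invert the EOQ relation Q*² = 2DS/H.
From Q* = √(2DS/H): D = Q*²H / (2S) = 995² × 20.2 / (2 × 340) = 29409.566.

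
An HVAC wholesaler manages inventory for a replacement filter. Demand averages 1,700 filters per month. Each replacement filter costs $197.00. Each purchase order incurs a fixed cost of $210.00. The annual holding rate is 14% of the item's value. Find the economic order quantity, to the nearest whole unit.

Annual demand D = 1,700 × 12 = 20,400.
Holding cost H = 0.14 × $197.00 = $27.5800 per unit per year.
EOQ = √(2DS / H) = √(2 × 20,400 × 210 / 27.58).
= √(8,568,000 / 27.58) = √310,659.8985 ≈ 557.369.

Q* ≈ 557 filters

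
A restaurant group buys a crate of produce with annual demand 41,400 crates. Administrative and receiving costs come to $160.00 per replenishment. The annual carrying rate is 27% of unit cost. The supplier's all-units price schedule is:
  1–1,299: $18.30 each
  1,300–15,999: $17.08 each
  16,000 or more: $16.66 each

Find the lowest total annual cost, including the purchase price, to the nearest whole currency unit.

TC* ≈ $714,928

Holding cost per unit per year at price C is H = 0.27·C.
For each price level, check whether its EOQ is feasible; otherwise the best quantity at that price is the breakpoint.
Tier 1 ($18.30): EOQ = 1637.4 exceeds tier's upper bound 1299, so this tier is dominated.
EOQ at $17.08 = 1694.9 (feasible in tier 2): TC = 41,400×$17.08 + (41,400/1694.9)×160 + (1694.9/2)×0.27×$17.08 = $714,928.30.
EOQ at $16.66 = 1716.2 < 16000, so use break Q=16000: TC = 41,400×$16.66 + (41,400/16000.0)×160 + (16000.0/2)×0.27×$16.66 = $726,123.60.
Lowest total cost among the candidates is at Q = 1694.9.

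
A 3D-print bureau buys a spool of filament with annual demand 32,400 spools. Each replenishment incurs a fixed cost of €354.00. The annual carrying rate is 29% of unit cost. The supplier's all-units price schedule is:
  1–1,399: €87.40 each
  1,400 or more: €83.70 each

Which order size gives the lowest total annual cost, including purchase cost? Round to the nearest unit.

Holding cost per unit per year at price C is H = 0.29·C.
Evaluate total cost at each tier's feasible EOQ or, if the EOQ is below the tier, at the tier's minimum quantity.
EOQ at €87.40 = 951.3 (feasible in tier 1): TC = 32,400×€87.40 + (32,400/951.3)×354 + (951.3/2)×0.29×€87.40 = €2,855,872.59.
EOQ at €83.70 = 972.1 < 1400, so use break Q=1400: TC = 32,400×€83.70 + (32,400/1400.0)×354 + (1400.0/2)×0.29×€83.70 = €2,737,063.67.
Lowest total cost is €2,737,063.67 at Q = 1400.0.

Q* ≈ 1,400 spools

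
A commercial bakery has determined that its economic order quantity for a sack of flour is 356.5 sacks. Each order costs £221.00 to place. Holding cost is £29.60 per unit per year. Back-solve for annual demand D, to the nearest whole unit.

D ≈ 8,511 sacks per year

The basic EOQ model gives Q* = √(2DS/H); rearrange for the unknown.
From Q* = √(2DS/H): D = Q*²H / (2S) = 356.5² × 29.6 / (2 × 221) = 8511.155.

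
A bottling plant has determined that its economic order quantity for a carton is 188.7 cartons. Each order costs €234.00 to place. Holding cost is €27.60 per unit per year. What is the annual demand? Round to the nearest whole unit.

D ≈ 2,100 cartons per year

Squaring Q* = √(2DS/H) gives Q*² = 2DS/H.
From Q* = √(2DS/H): D = Q*²H / (2S) = 188.7² × 27.6 / (2 × 234) = 2099.941.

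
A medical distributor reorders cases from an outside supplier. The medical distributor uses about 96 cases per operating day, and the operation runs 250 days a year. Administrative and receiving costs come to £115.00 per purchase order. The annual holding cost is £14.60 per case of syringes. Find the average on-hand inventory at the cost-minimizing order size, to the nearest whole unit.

Average inventory ≈ 307 cases

Annual demand D = 96 × 250 = 24,000.
EOQ = √(2DS/H) = √(2 × 24,000 × 115 / 14.6) ≈ 614.88.
Average inventory = Q*/2 ≈ 614.88 / 2 = 307.442.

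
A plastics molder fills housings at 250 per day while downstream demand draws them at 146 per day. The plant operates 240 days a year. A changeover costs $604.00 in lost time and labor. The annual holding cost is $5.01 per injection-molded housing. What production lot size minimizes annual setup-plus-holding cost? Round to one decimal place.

Annual demand D = 146 × 240 = 35,040.
Production build-up factor (1 − d/p) = 1 − 146/250 = 0.4160.
Q* = √(2DS / (H(1 − d/p))) = √(2 × 35,040 × 604 / (5.01 × 0.4160)).
= √(42,328,320 / 2.0842) ≈ 4506.610.

Q* ≈ 4,506.6 housings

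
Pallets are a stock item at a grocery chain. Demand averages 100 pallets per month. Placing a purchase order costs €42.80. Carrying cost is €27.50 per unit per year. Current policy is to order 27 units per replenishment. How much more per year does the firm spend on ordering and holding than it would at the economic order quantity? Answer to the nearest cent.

Annual demand D = 100 × 12 = 1,200.
EOQ = √(2DS/H) = √(2 × 1,200 × 42.8 / 27.5) ≈ 61.12.
Cost at Q* = (D/Q*)S + (Q*/2)H = √(2DSH) ≈ €1,680.71.
Cost at Q = 27: (1,200/27)×42.8 + (27/2)×27.5 = €1,902.22 + €371.25 = €2,273.47.
Excess = €2,273.47 − €1,680.71 = €592.76.

Extra cost ≈ €592.76 per year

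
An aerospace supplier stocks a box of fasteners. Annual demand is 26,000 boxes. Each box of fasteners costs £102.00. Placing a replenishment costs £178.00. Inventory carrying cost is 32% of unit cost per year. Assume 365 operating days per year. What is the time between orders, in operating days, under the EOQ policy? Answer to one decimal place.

T ≈ 7.5 days

Holding cost H = 0.32 × £102.00 = £32.6400 per unit per year.
The optimal lot size = √(2DS/H) = √(2 × 26,000 × 178 / 32.64) ≈ 532.52.
Cycle time = Q*/D × 365 = 532.52 / 26,000 × 365 ≈ 7.476 days.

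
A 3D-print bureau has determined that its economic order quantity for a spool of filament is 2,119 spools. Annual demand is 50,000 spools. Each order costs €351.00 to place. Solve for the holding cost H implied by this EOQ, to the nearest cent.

The basic EOQ model gives Q* = √(2DS/H); rearrange for the unknown.
From Q* = √(2DS/H): H = 2DS / Q*² = 2 × 50,000 × 351 / 2,119² = 7.8171.

H ≈ €7.82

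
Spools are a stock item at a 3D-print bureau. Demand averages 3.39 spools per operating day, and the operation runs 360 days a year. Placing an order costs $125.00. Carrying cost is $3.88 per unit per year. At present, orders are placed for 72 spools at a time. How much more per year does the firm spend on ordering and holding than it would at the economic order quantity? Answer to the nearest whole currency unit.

Annual demand D = 3.39 × 360 = 1,220.4.
EOQ = √(2DS/H) = √(2 × 1,220.4 × 125 / 3.88) ≈ 280.42.
Cost at Q* = (D/Q*)S + (Q*/2)H = √(2DSH) ≈ $1,088.02.
Cost at Q = 72: (1,220.4/72)×125 + (72/2)×3.88 = $2,118.75 + $139.68 = $2,258.43.
Excess = $2,258.43 − $1,088.02 = $1,170.41.

Extra cost ≈ $1,170 per year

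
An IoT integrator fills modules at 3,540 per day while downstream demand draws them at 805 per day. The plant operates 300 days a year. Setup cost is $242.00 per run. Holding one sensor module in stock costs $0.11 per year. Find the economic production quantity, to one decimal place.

Q* ≈ 37,085.8 modules

Annual demand D = 805 × 300 = 241,500.
Production build-up factor (1 − d/p) = 1 − 805/3,540 = 0.7726.
Q* = √(2DS / (H(1 − d/p))) = √(2 × 241,500 × 242 / (0.11 × 0.7726)).
= √(116,886,000 / 0.085) ≈ 37085.819.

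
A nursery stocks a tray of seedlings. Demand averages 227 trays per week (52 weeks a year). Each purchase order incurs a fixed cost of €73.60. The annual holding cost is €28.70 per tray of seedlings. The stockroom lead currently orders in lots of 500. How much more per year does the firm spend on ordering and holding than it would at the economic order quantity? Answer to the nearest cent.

Extra cost ≈ €1,850.85 per year

Annual demand D = 227 × 52 = 11,804.
EOQ = √(2DS/H) = √(2 × 11,804 × 73.6 / 28.7) ≈ 246.05.
Cost at Q* = (D/Q*)S + (Q*/2)H = √(2DSH) ≈ €7,061.70.
Cost at Q = 500: (11,804/500)×73.6 + (500/2)×28.7 = €1,737.55 + €7,175.00 = €8,912.55.
Excess = €8,912.55 − €7,061.70 = €1,850.85.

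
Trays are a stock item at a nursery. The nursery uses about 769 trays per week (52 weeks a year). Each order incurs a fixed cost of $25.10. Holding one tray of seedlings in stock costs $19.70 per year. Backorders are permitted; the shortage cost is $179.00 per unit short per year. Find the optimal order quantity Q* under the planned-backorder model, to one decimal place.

Q* ≈ 336.3 trays

Annual demand D = 769 × 52 = 39,988.
With planned backorders, Q* = √(2DS/H) · √((H+B)/B).
√(2DS/H) = √(2 × 39,988 × 25.1 / 19.7) = 319.215.
√((H+B)/B) = √((19.7+179)/179) = 1.0536.
Q* ≈ 336.323.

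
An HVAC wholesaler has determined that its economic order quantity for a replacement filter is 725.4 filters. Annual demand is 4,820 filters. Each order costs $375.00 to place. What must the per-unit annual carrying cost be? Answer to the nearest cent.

The basic EOQ model gives Q* = √(2DS/H); rearrange for the unknown.
From Q* = √(2DS/H): H = 2DS / Q*² = 2 × 4,820 × 375 / 725.4² = 6.8699.

H ≈ $6.87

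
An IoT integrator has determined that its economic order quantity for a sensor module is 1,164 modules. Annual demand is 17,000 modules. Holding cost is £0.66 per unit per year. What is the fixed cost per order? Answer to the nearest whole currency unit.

Squaring Q* = √(2DS/H) gives Q*² = 2DS/H.
From Q* = √(2DS/H): S = Q*²H / (2D) = 1,164² × 0.66 / (2 × 17,000) = 26.3009.

S ≈ £26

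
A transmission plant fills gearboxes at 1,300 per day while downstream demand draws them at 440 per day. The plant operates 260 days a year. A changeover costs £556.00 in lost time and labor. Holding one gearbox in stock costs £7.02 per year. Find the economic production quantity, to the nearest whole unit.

Q* ≈ 5,234 gearboxes

Annual demand D = 440 × 260 = 114,400.
Production build-up factor (1 − d/p) = 1 − 440/1,300 = 0.6615.
Q* = √(2DS / (H(1 − d/p))) = √(2 × 114,400 × 556 / (7.02 × 0.6615)).
= √(127,212,800 / 4.644) ≈ 5233.826.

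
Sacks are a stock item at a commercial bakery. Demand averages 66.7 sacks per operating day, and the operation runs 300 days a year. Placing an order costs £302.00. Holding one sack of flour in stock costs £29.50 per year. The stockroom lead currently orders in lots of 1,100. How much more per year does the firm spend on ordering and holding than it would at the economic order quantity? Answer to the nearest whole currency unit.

Extra cost ≈ £2,836 per year

Annual demand D = 66.7 × 300 = 20,010.
EOQ = √(2DS/H) = √(2 × 20,010 × 302 / 29.5) ≈ 640.08.
Cost at Q* = (D/Q*)S + (Q*/2)H = √(2DSH) ≈ £18,882.22.
Cost at Q = 1,100: (20,010/1,100)×302 + (1,100/2)×29.5 = £5,493.65 + £16,225.00 = £21,718.65.
Excess = £21,718.65 − £18,882.22 = £2,836.44.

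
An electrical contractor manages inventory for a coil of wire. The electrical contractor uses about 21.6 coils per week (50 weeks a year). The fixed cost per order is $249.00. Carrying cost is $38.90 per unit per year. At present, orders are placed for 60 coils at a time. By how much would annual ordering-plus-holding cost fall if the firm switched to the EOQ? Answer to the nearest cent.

Extra cost ≈ $1,074.95 per year

Annual demand D = 21.6 × 50 = 1,080.
EOQ = √(2DS/H) = √(2 × 1,080 × 249 / 38.9) ≈ 117.58.
Cost at Q* = (D/Q*)S + (Q*/2)H = √(2DSH) ≈ $4,574.05.
Cost at Q = 60: (1,080/60)×249 + (60/2)×38.9 = $4,482.00 + $1,167.00 = $5,649.00.
Excess = $5,649.00 − $4,574.05 = $1,074.95.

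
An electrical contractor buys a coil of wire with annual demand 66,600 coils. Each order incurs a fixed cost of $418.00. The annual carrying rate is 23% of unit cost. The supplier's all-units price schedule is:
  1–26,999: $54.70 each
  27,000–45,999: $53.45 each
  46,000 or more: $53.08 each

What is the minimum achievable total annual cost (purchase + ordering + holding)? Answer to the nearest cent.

Holding cost per unit per year at price C is H = 0.23·C.
Evaluate total cost at each tier's feasible EOQ or, if the EOQ is below the tier, at the tier's minimum quantity.
EOQ at $54.70 = 2103.7 (feasible in tier 1): TC = 66,600×$54.70 + (66,600/2103.7)×418 + (2103.7/2)×0.23×$54.70 = $3,669,486.58.
EOQ at $53.45 = 2128.2 < 27000, so use break Q=27000: TC = 66,600×$53.45 + (66,600/27000.0)×418 + (27000.0/2)×0.23×$53.45 = $3,726,763.32.
EOQ at $53.08 = 2135.6 < 46000, so use break Q=46000: TC = 66,600×$53.08 + (66,600/46000.0)×418 + (46000.0/2)×0.23×$53.08 = $3,816,526.39.
Lowest total cost among the candidates is at Q = 2103.7.

TC* ≈ $3,669,486.58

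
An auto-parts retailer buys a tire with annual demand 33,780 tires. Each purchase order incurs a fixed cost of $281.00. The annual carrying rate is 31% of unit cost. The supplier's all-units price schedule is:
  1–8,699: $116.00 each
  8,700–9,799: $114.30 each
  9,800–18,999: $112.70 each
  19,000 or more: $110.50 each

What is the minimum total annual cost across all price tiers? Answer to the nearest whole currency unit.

TC* ≈ $3,944,608

Holding cost per unit per year at price C is H = 0.31·C.
Evaluate total cost at each tier's feasible EOQ or, if the EOQ is below the tier, at the tier's minimum quantity.
EOQ at $116.00 = 726.6 (feasible in tier 1): TC = 33,780×$116.00 + (33,780/726.6)×281 + (726.6/2)×0.31×$116.00 = $3,944,608.10.
EOQ at $114.30 = 732.0 < 8700, so use break Q=8700: TC = 33,780×$114.30 + (33,780/8700.0)×281 + (8700.0/2)×0.31×$114.30 = $4,016,278.61.
EOQ at $112.70 = 737.1 < 9800, so use break Q=9800: TC = 33,780×$112.70 + (33,780/9800.0)×281 + (9800.0/2)×0.31×$112.70 = $3,979,165.89.
EOQ at $110.50 = 744.5 < 19000, so use break Q=19000: TC = 33,780×$110.50 + (33,780/19000.0)×281 + (19000.0/2)×0.31×$110.50 = $4,058,612.09.
Lowest total cost among the candidates is at Q = 726.6.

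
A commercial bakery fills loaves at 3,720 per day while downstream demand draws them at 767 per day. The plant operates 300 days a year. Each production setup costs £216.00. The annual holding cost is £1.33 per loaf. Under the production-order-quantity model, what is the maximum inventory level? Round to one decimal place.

Annual demand D = 767 × 300 = 230,100.
Production build-up factor (1 − d/p) = 1 − 767/3,720 = 0.7938.
Q* = √(2DS / (H(1 − d/p))) = √(2 × 230,100 × 216 / (1.33 × 0.7938)).
= √(99,403,200 / 1.0558) ≈ 9703.180.
Maximum inventory = Q*(1 − d/p) = 9703.180 × 0.7938 ≈ 7702.552.

I_max ≈ 7,702.6 loaves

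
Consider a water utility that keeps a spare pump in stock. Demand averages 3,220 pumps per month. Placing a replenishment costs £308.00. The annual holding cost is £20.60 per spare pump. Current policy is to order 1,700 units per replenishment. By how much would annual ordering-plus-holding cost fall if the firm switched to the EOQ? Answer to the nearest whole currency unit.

Extra cost ≈ £2,367 per year

Annual demand D = 3,220 × 12 = 38,640.
EOQ = √(2DS/H) = √(2 × 38,640 × 308 / 20.6) ≈ 1074.92.
Cost at Q* = (D/Q*)S + (Q*/2)H = √(2DSH) ≈ £22,143.31.
Cost at Q = 1,700: (38,640/1,700)×308 + (1,700/2)×20.6 = £7,000.66 + £17,510.00 = £24,510.66.
Excess = £24,510.66 − £22,143.31 = £2,367.35.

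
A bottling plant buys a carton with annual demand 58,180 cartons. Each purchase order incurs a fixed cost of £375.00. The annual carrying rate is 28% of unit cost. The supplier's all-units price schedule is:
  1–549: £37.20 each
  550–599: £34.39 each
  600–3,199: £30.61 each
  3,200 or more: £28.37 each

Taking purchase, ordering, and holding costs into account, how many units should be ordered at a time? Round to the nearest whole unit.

Q* ≈ 3,200 cartons

Holding cost per unit per year at price C is H = 0.28·C.
For each price level, check whether its EOQ is feasible; otherwise the best quantity at that price is the breakpoint.
Tier 1 (£37.20): EOQ = 2046.8 exceeds tier's upper bound 549, so this tier is dominated.
Tier 2 (£34.39): EOQ = 2128.7 exceeds tier's upper bound 599, so this tier is dominated.
EOQ at £30.61 = 2256.4 (feasible in tier 3): TC = 58,180×£30.61 + (58,180/2256.4)×375 + (2256.4/2)×0.28×£30.61 = £1,800,228.54.
EOQ at £28.37 = 2343.7 < 3200, so use break Q=3200: TC = 58,180×£28.37 + (58,180/3200.0)×375 + (3200.0/2)×0.28×£28.37 = £1,670,094.33.
Lowest total cost is £1,670,094.33 at Q = 3200.0.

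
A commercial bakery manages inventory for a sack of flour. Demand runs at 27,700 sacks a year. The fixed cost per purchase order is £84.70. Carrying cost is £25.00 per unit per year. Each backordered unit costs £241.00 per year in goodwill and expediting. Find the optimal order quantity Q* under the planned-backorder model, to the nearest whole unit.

Q* ≈ 455 sacks

With planned backorders, Q* = √(2DS/H) · √((H+B)/B).
√(2DS/H) = √(2 × 27,700 × 84.7 / 25) = 433.238.
√((H+B)/B) = √((25+241)/241) = 1.0506.
Q* ≈ 455.155.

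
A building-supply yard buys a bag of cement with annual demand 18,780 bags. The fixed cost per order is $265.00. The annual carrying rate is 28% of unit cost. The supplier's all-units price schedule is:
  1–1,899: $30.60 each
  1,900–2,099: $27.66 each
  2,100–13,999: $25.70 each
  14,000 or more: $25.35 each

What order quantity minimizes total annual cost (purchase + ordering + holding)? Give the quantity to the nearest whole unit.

Q* ≈ 2,100 bags

Holding cost per unit per year at price C is H = 0.28·C.
For each price level, check whether its EOQ is feasible; otherwise the best quantity at that price is the breakpoint.
EOQ at $30.60 = 1077.8 (feasible in tier 1): TC = 18,780×$30.60 + (18,780/1077.8)×265 + (1077.8/2)×0.28×$30.60 = $583,902.76.
EOQ at $27.66 = 1133.7 < 1900, so use break Q=1900: TC = 18,780×$27.66 + (18,780/1900.0)×265 + (1900.0/2)×0.28×$27.66 = $529,431.68.
EOQ at $25.70 = 1176.1 < 2100, so use break Q=2100: TC = 18,780×$25.70 + (18,780/2100.0)×265 + (2100.0/2)×0.28×$25.70 = $492,571.66.
EOQ at $25.35 = 1184.2 < 14000, so use break Q=14000: TC = 18,780×$25.35 + (18,780/14000.0)×265 + (14000.0/2)×0.28×$25.35 = $526,114.48.
Lowest total cost is $492,571.66 at Q = 2100.0.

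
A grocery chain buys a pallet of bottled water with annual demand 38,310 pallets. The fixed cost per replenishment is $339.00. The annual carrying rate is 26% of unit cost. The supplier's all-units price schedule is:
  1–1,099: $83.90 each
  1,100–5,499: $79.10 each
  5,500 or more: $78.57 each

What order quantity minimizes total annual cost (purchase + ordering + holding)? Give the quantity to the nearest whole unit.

Holding cost per unit per year at price C is H = 0.26·C.
Candidates are each tier's EOQ (if it falls in that tier) and each price-break quantity.
EOQ at $83.90 = 1091.2 (feasible in tier 1): TC = 38,310×$83.90 + (38,310/1091.2)×339 + (1091.2/2)×0.26×$83.90 = $3,238,012.38.
EOQ at $79.10 = 1123.8 (feasible in tier 2): TC = 38,310×$79.10 + (38,310/1123.8)×339 + (1123.8/2)×0.26×$79.10 = $3,053,433.44.
EOQ at $78.57 = 1127.6 < 5500, so use break Q=5500: TC = 38,310×$78.57 + (38,310/5500.0)×339 + (5500.0/2)×0.26×$78.57 = $3,068,555.54.
Lowest total cost is $3,053,433.44 at Q = 1123.8.

Q* ≈ 1,124 pallets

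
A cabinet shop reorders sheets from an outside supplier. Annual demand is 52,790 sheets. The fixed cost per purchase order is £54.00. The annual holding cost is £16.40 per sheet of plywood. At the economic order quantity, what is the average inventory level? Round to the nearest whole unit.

The optimal lot size = √(2DS/H) = √(2 × 52,790 × 54 / 16.4) ≈ 589.61.
Average inventory = Q*/2 ≈ 589.61 / 2 = 294.806.

Average inventory ≈ 295 sheets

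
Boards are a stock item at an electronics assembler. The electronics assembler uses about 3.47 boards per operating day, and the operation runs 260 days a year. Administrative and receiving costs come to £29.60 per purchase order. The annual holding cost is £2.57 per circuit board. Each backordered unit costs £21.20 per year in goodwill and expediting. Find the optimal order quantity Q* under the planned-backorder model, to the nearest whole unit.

Annual demand D = 3.47 × 260 = 902.2.
With planned backorders, Q* = √(2DS/H) · √((H+B)/B).
√(2DS/H) = √(2 × 902.2 × 29.6 / 2.57) = 144.160.
√((H+B)/B) = √((2.57+21.2)/21.2) = 1.0589.
Q* ≈ 152.648.

Q* ≈ 153 boards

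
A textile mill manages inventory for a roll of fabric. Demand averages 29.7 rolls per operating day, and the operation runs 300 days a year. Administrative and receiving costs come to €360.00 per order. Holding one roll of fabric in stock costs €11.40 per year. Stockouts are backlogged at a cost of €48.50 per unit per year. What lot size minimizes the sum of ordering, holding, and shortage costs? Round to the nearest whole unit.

Q* ≈ 834 rolls

Annual demand D = 29.7 × 300 = 8,910.
With planned backorders, Q* = √(2DS/H) · √((H+B)/B).
√(2DS/H) = √(2 × 8,910 × 360 / 11.4) = 750.158.
√((H+B)/B) = √((11.4+48.5)/48.5) = 1.1113.
Q* ≈ 833.672.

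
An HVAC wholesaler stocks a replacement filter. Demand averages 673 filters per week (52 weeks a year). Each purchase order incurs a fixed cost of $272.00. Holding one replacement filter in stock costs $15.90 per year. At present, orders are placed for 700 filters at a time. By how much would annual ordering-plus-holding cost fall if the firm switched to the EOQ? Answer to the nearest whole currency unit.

Annual demand D = 673 × 52 = 34,996.
EOQ = √(2DS/H) = √(2 × 34,996 × 272 / 15.9) ≈ 1094.23.
Cost at Q* = (D/Q*)S + (Q*/2)H = √(2DSH) ≈ $17,398.32.
Cost at Q = 700: (34,996/700)×272 + (700/2)×15.9 = $13,598.45 + $5,565.00 = $19,163.45.
Excess = $19,163.45 − $17,398.32 = $1,765.13.

Extra cost ≈ $1,765 per year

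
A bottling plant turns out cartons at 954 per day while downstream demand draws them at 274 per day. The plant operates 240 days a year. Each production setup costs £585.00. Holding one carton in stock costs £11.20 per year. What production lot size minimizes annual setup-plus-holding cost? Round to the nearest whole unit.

Q* ≈ 3,104 cartons

Annual demand D = 274 × 240 = 65,760.
Production build-up factor (1 − d/p) = 1 − 274/954 = 0.7128.
Q* = √(2DS / (H(1 − d/p))) = √(2 × 65,760 × 585 / (11.2 × 0.7128)).
= √(76,939,200 / 7.9832) ≈ 3104.449.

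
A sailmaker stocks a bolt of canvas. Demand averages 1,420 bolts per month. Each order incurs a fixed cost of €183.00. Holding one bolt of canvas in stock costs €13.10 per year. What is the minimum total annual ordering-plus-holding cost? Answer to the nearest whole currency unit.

Annual demand D = 1,420 × 12 = 17,040.
EOQ = √(2DS/H) = √(2 × 17,040 × 183 / 13.1) ≈ 689.99.
At the optimum the two cost components are equal, so total cost = 2·(Q*/2)H = Q*·H.
Minimum total = √(2DSH) = √(2 × 17,040 × 183 × 13.1) ≈ 9038.804.

TC* ≈ €9,039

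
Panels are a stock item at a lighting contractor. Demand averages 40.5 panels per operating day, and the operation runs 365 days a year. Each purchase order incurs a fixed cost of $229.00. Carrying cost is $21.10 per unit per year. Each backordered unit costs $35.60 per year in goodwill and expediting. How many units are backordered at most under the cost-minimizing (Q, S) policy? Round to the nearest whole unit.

Annual demand D = 40.5 × 365 = 14,782.5.
With planned backorders, Q* = √(2DS/H) · √((H+B)/B).
√(2DS/H) = √(2 × 14,782.5 × 229 / 21.1) = 566.455.
√((H+B)/B) = √((21.1+35.6)/35.6) = 1.2620.
Q* ≈ 714.878.
S* = Q* · H/(H+B) = 714.878 × 21.1/56.7 ≈ 266.030.

S* ≈ 266 panels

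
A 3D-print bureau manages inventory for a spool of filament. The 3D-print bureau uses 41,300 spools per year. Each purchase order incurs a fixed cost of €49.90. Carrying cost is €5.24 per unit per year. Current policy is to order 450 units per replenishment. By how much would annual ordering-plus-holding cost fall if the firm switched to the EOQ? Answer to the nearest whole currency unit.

EOQ = √(2DS/H) = √(2 × 41,300 × 49.9 / 5.24) ≈ 886.90.
Cost at Q* = (D/Q*)S + (Q*/2)H = √(2DSH) ≈ €4,647.36.
Cost at Q = 450: (41,300/450)×49.9 + (450/2)×5.24 = €4,579.71 + €1,179.00 = €5,758.71.
Excess = €5,758.71 − €4,647.36 = €1,111.36.

Extra cost ≈ €1,111 per year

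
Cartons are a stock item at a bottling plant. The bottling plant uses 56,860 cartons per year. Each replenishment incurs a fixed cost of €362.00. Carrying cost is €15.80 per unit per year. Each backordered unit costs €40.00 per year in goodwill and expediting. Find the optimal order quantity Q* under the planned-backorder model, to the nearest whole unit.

Q* ≈ 1,906 cartons

With planned backorders, Q* = √(2DS/H) · √((H+B)/B).
√(2DS/H) = √(2 × 56,860 × 362 / 15.8) = 1614.151.
√((H+B)/B) = √((15.8+40)/40) = 1.1811.
Q* ≈ 1906.476.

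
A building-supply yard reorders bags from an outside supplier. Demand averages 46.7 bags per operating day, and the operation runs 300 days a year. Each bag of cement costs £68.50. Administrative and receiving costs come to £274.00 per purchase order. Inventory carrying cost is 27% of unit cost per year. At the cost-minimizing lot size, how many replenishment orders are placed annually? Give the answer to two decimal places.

Annual demand D = 46.7 × 300 = 14,010.
Holding cost H = 0.27 × £68.50 = £18.4950 per unit per year.
EOQ = √(2DS/H) = √(2 × 14,010 × 274 / 18.495) ≈ 644.29.
Orders per year = D / Q* = 14,010 / 644.29 ≈ 21.745.

N ≈ 21.74 orders per year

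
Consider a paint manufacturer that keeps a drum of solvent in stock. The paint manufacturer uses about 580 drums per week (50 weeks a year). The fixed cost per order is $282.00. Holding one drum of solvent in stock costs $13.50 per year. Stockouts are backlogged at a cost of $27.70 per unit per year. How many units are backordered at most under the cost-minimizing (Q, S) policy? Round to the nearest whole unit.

Annual demand D = 580 × 50 = 29,000.
With planned backorders, Q* = √(2DS/H) · √((H+B)/B).
√(2DS/H) = √(2 × 29,000 × 282 / 13.5) = 1100.707.
√((H+B)/B) = √((13.5+27.7)/27.7) = 1.2196.
Q* ≈ 1342.395.
S* = Q* · H/(H+B) = 1342.395 × 13.5/41.2 ≈ 439.863.

S* ≈ 440 drums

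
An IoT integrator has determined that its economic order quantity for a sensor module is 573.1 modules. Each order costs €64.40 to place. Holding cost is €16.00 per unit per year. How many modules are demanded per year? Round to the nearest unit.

D ≈ 40,800 modules per year

Invert the EOQ relation Q*² = 2DS/H.
From Q* = √(2DS/H): D = Q*²H / (2S) = 573.1² × 16 / (2 × 64.4) = 40800.448.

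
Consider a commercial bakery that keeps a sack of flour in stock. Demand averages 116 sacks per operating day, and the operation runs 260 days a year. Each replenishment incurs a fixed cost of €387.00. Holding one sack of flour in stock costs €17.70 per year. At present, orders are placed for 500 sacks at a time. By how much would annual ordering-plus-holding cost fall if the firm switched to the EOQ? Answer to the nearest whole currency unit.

Annual demand D = 116 × 260 = 30,160.
EOQ = √(2DS/H) = √(2 × 30,160 × 387 / 17.7) ≈ 1148.42.
Cost at Q* = (D/Q*)S + (Q*/2)H = √(2DSH) ≈ €20,326.98.
Cost at Q = 500: (30,160/500)×387 + (500/2)×17.7 = €23,343.84 + €4,425.00 = €27,768.84.
Excess = €27,768.84 − €20,326.98 = €7,441.86.

Extra cost ≈ €7,442 per year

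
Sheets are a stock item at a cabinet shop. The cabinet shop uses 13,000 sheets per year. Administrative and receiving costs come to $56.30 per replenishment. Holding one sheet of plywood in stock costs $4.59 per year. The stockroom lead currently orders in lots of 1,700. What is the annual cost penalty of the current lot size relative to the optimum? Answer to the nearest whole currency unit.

Extra cost ≈ $1,740 per year

EOQ = √(2DS/H) = √(2 × 13,000 × 56.3 / 4.59) ≈ 564.72.
Cost at Q* = (D/Q*)S + (Q*/2)H = √(2DSH) ≈ $2,592.07.
Cost at Q = 1,700: (13,000/1,700)×56.3 + (1,700/2)×4.59 = $430.53 + $3,901.50 = $4,332.03.
Excess = $4,332.03 − $2,592.07 = $1,739.96.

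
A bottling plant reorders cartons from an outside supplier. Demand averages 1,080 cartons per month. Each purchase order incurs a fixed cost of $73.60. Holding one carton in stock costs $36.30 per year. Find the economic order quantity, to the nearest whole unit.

Annual demand D = 1,080 × 12 = 12,960.
EOQ = √(2DS / H) = √(2 × 12,960 × 73.6 / 36.3).
= √(1,907,712 / 36.3) = √52,554.0496 ≈ 229.247.

Q* ≈ 229 cartons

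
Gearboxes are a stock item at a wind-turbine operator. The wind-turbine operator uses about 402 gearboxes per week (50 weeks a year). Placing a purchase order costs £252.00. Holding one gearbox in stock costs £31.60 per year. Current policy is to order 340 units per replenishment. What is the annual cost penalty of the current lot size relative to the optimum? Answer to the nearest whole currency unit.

Annual demand D = 402 × 50 = 20,100.
EOQ = √(2DS/H) = √(2 × 20,100 × 252 / 31.6) ≈ 566.20.
Cost at Q* = (D/Q*)S + (Q*/2)H = √(2DSH) ≈ £17,891.92.
Cost at Q = 340: (20,100/340)×252 + (340/2)×31.6 = £14,897.65 + £5,372.00 = £20,269.65.
Excess = £20,269.65 − £17,891.92 = £2,377.73.

Extra cost ≈ £2,378 per year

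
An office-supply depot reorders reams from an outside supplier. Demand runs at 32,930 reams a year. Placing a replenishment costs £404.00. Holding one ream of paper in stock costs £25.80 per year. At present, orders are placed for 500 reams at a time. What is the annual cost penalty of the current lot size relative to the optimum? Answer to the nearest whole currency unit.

Extra cost ≈ £6,857 per year

EOQ = √(2DS/H) = √(2 × 32,930 × 404 / 25.8) ≈ 1015.53.
Cost at Q* = (D/Q*)S + (Q*/2)H = √(2DSH) ≈ £26,200.61.
Cost at Q = 500: (32,930/500)×404 + (500/2)×25.8 = £26,607.44 + £6,450.00 = £33,057.44.
Excess = £33,057.44 − £26,200.61 = £6,856.83.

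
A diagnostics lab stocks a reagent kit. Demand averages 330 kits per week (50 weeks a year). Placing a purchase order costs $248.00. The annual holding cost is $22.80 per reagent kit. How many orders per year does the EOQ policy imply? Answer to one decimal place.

N ≈ 27.5 orders per year

Annual demand D = 330 × 50 = 16,500.
EOQ = √(2DS/H) = √(2 × 16,500 × 248 / 22.8) ≈ 599.12.
Orders per year = D / Q* = 16,500 / 599.12 ≈ 27.540.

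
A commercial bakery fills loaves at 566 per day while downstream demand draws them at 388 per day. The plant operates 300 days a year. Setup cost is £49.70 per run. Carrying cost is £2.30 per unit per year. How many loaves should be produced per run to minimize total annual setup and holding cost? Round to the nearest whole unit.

Annual demand D = 388 × 300 = 116,400.
Production build-up factor (1 − d/p) = 1 − 388/566 = 0.3145.
Q* = √(2DS / (H(1 − d/p))) = √(2 × 116,400 × 49.7 / (2.3 × 0.3145)).
= √(11,570,160 / 0.7233) ≈ 3999.484.

Q* ≈ 3,999 loaves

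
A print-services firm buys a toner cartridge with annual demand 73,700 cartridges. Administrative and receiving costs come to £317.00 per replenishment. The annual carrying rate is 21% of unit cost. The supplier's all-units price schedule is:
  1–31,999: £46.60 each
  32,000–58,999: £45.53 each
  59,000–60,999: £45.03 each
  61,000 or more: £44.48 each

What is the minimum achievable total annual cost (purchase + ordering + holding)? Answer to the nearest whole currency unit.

TC* ≈ £3,455,804

Holding cost per unit per year at price C is H = 0.21·C.
Candidates are each tier's EOQ (if it falls in that tier) and each price-break quantity.
EOQ at £46.60 = 2185.1 (feasible in tier 1): TC = 73,700×£46.60 + (73,700/2185.1)×317 + (2185.1/2)×0.21×£46.60 = £3,455,803.61.
EOQ at £45.53 = 2210.6 < 32000, so use break Q=32000: TC = 73,700×£45.53 + (73,700/32000.0)×317 + (32000.0/2)×0.21×£45.53 = £3,509,271.89.
EOQ at £45.03 = 2222.9 < 59000, so use break Q=59000: TC = 73,700×£45.03 + (73,700/59000.0)×317 + (59000.0/2)×0.21×£45.03 = £3,598,067.83.
EOQ at £44.48 = 2236.6 < 61000, so use break Q=61000: TC = 73,700×£44.48 + (73,700/61000.0)×317 + (61000.0/2)×0.21×£44.48 = £3,563,453.40.
Lowest total cost among the candidates is at Q = 2185.1.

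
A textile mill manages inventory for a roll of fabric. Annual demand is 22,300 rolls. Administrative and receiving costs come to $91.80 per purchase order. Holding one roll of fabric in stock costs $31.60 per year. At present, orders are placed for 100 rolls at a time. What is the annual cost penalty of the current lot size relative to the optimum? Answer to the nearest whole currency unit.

EOQ = √(2DS/H) = √(2 × 22,300 × 91.8 / 31.6) ≈ 359.95.
Cost at Q* = (D/Q*)S + (Q*/2)H = √(2DSH) ≈ $11,374.50.
Cost at Q = 100: (22,300/100)×91.8 + (100/2)×31.6 = $20,471.40 + $1,580.00 = $22,051.40.
Excess = $22,051.40 − $11,374.50 = $10,676.90.

Extra cost ≈ $10,677 per year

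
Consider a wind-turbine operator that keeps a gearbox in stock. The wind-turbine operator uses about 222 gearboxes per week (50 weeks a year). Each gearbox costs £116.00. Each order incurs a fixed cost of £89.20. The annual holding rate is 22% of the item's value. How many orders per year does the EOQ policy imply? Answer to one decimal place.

N ≈ 39.8 orders per year

Annual demand D = 222 × 50 = 11,100.
Holding cost H = 0.22 × £116.00 = £25.5200 per unit per year.
The optimal lot size = √(2DS/H) = √(2 × 11,100 × 89.2 / 25.52) ≈ 278.56.
Orders per year = D / Q* = 11,100 / 278.56 ≈ 39.848.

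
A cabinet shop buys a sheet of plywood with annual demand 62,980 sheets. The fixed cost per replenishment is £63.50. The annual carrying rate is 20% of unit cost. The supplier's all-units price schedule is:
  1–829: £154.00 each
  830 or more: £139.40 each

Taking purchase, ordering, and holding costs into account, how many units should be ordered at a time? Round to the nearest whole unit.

Holding cost per unit per year at price C is H = 0.20·C.
Candidates are each tier's EOQ (if it falls in that tier) and each price-break quantity.
EOQ at £154.00 = 509.6 (feasible in tier 1): TC = 62,980×£154.00 + (62,980/509.6)×63.5 + (509.6/2)×0.20×£154.00 = £9,714,615.62.
EOQ at £139.40 = 535.6 < 830, so use break Q=830: TC = 62,980×£139.40 + (62,980/830.0)×63.5 + (830.0/2)×0.20×£139.40 = £8,795,800.55.
Lowest total cost is £8,795,800.55 at Q = 830.0.

Q* ≈ 830 sheets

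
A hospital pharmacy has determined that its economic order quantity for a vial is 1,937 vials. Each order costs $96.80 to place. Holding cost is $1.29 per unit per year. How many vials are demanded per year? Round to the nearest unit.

The basic EOQ model gives Q* = √(2DS/H); rearrange for the unknown.
From Q* = √(2DS/H): D = Q*²H / (2S) = 1,937² × 1.29 / (2 × 96.8) = 25000.207.

D ≈ 25,000 vials per year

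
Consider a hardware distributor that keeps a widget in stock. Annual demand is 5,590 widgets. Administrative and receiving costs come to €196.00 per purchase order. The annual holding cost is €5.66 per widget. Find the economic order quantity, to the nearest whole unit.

Q* ≈ 622 widgets

EOQ = √(2DS / H) = √(2 × 5,590 × 196 / 5.66).
= √(2,191,280 / 5.66) = √387,151.9435 ≈ 622.215.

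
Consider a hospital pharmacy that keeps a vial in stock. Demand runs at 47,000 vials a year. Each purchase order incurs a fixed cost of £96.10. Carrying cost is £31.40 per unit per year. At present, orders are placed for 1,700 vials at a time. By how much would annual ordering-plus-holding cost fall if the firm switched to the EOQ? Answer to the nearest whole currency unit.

Extra cost ≈ £12,505 per year

EOQ = √(2DS/H) = √(2 × 47,000 × 96.1 / 31.4) ≈ 536.37.
Cost at Q* = (D/Q*)S + (Q*/2)H = √(2DSH) ≈ £16,841.88.
Cost at Q = 1,700: (47,000/1,700)×96.1 + (1,700/2)×31.4 = £2,656.88 + £26,690.00 = £29,346.88.
Excess = £29,346.88 − £16,841.88 = £12,505.01.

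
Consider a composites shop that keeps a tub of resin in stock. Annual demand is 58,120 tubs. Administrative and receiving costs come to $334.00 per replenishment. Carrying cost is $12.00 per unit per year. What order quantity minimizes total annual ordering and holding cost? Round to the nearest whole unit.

EOQ = √(2DS / H) = √(2 × 58,120 × 334 / 12).
= √(38,824,160 / 12) = √3,235,346.6667 ≈ 1798.707.

Q* ≈ 1,799 tubs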